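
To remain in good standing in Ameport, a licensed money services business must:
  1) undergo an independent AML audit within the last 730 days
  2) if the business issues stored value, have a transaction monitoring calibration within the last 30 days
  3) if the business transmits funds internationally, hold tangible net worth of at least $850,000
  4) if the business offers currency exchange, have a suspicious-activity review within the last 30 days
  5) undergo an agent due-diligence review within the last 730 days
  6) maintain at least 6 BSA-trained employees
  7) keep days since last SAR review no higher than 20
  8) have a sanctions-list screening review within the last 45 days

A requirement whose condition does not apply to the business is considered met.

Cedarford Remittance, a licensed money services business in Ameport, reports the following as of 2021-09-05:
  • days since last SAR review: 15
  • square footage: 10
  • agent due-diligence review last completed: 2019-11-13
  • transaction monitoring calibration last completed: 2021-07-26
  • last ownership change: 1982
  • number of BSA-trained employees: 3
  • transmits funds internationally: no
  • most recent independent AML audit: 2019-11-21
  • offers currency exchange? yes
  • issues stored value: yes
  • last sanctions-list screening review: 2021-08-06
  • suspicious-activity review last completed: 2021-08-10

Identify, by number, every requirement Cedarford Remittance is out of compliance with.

1. independent AML audit 654 days ago vs limit 730 → met
2. condition 'issues stored value' holds; transaction monitoring calibration 41 days ago vs limit 30 → not met
3. condition 'transmits funds internationally' does not hold → requirement n/a → met
4. condition 'offers currency exchange' holds; suspicious-activity review 26 days ago vs limit 30 → met
5. agent due-diligence review 662 days ago vs limit 730 → met
6. BSA-trained employees 3 < 6 → not met
7. days since last SAR review 15 ≤ 20 → met
8. sanctions-list screening review 30 days ago vs limit 45 → met
Not met: 2, 6

2, 6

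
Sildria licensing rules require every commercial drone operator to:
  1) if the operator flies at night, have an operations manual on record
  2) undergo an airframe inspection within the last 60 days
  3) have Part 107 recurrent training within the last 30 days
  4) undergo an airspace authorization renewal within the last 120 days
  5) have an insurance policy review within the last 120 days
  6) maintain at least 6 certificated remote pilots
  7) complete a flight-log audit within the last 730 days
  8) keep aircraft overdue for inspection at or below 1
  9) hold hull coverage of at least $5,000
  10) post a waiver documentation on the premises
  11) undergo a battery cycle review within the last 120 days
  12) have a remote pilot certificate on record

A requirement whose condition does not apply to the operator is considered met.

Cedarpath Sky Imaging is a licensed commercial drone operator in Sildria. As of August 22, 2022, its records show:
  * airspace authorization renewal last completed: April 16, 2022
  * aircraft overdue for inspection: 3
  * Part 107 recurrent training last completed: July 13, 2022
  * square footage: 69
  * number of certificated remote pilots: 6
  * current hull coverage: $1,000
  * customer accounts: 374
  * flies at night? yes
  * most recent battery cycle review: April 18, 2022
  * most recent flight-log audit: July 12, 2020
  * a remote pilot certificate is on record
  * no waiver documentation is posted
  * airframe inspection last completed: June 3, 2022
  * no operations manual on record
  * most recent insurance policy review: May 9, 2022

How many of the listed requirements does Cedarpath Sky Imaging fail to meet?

1. condition 'flies at night' holds; operations manual absent → not met
2. airframe inspection 80 days ago vs limit 60 → not met
3. Part 107 recurrent training 40 days ago vs limit 30 → not met
4. airspace authorization renewal 128 days ago vs limit 120 → not met
5. insurance policy review 105 days ago vs limit 120 → met
6. certificated remote pilots 6 ≥ 6 → met
7. flight-log audit 771 days ago vs limit 730 → not met
8. aircraft overdue for inspection 3 > 1 → not met
9. hull coverage $1,000 < $5,000 → not met
10. waiver documentation absent → not met
11. battery cycle review 126 days ago vs limit 120 → not met
12. remote pilot certificate present → met
Not met: 9 of 12

9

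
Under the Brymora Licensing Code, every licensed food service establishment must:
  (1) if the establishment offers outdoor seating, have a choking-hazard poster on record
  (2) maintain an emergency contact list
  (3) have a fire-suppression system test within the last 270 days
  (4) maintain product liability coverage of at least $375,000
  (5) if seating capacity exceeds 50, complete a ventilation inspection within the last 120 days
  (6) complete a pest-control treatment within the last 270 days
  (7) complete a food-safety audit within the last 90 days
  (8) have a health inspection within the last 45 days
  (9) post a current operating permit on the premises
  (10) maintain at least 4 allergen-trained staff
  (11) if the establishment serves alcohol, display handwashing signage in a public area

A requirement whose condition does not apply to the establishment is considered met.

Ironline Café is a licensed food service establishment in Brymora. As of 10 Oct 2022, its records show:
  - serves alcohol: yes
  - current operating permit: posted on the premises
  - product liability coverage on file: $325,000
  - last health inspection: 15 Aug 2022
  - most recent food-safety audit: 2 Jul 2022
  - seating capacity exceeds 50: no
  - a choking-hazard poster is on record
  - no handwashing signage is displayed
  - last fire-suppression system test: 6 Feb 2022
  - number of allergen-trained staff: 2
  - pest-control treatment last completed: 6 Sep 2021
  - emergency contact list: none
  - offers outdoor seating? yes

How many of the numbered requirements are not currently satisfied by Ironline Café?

7

1. condition 'offers outdoor seating' holds; choking-hazard poster present → met
2. emergency contact list absent → not met
3. fire-suppression system test 246 days ago vs limit 270 → met
4. product liability coverage $325,000 < $375,000 → not met
5. condition 'seating capacity exceeds 50' does not hold → requirement n/a → met
6. pest-control treatment 399 days ago vs limit 270 → not met
7. food-safety audit 100 days ago vs limit 90 → not met
8. health inspection 56 days ago vs limit 45 → not met
9. current operating permit present → met
10. allergen-trained staff 2 < 4 → not met
11. condition 'serves alcohol' holds; handwashing signage absent → not met
Not met: 7 of 11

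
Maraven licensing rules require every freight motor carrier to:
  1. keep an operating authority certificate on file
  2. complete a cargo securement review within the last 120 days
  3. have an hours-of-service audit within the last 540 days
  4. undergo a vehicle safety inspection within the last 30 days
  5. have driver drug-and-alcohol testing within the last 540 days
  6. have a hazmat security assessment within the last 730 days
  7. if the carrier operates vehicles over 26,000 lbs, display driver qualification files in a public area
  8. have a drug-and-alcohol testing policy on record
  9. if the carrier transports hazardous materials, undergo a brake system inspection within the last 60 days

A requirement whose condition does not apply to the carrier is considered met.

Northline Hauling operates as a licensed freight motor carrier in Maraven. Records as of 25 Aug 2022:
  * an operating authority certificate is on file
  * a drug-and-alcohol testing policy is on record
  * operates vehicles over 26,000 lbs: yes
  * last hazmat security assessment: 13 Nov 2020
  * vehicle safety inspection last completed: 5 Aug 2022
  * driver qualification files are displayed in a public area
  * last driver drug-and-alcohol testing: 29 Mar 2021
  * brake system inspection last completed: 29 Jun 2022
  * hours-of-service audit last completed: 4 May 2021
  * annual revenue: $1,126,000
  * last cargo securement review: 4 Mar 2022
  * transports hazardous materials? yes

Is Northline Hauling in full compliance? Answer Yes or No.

1. operating authority certificate present → met
2. cargo securement review 174 days ago vs limit 120 → not met
3. hours-of-service audit 478 days ago vs limit 540 → met
4. vehicle safety inspection 20 days ago vs limit 30 → met
5. driver drug-and-alcohol testing 514 days ago vs limit 540 → met
6. hazmat security assessment 650 days ago vs limit 730 → met
7. condition 'operates vehicles over 26,000 lbs' holds; driver qualification files present → met
8. drug-and-alcohol testing policy present → met
9. condition 'transports hazardous materials' holds; brake system inspection 57 days ago vs limit 60 → met
Not met: 2

No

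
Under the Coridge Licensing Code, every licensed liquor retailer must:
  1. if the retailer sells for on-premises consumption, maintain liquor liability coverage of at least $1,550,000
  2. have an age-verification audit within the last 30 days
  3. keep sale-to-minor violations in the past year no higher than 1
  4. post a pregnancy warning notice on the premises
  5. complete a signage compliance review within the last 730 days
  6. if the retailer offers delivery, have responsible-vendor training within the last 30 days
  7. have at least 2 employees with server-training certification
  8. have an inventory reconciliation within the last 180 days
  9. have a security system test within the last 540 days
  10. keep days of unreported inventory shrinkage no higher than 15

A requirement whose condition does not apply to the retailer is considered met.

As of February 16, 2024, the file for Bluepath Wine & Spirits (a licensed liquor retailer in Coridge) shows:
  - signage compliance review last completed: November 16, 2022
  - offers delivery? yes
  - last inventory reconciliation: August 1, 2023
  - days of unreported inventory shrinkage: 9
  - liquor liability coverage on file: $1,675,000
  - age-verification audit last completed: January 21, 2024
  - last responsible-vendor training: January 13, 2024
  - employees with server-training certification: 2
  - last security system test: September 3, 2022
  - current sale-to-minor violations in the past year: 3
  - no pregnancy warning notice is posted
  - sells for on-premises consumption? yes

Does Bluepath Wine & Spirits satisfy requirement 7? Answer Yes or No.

Yes

7. employees with server-training certification 2 ≥ 2 → met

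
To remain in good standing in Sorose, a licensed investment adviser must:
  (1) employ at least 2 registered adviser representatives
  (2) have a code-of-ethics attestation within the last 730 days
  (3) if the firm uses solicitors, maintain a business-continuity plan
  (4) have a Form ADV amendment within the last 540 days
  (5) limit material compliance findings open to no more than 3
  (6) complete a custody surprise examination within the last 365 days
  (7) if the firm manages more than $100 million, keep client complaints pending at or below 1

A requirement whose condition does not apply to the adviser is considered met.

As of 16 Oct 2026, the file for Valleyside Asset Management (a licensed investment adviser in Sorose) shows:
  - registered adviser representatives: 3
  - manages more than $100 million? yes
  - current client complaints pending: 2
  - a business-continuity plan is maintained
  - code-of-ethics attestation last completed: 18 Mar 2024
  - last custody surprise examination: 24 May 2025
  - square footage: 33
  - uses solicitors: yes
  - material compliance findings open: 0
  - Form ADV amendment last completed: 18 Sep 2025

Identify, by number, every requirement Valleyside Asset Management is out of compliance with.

1. registered adviser representatives 3 ≥ 2 → met
2. code-of-ethics attestation 942 days ago vs limit 730 → not met
3. condition 'uses solicitors' holds; business-continuity plan present → met
4. Form ADV amendment 393 days ago vs limit 540 → met
5. material compliance findings open 0 ≤ 3 → met
6. custody surprise examination 510 days ago vs limit 365 → not met
7. condition 'manages more than $100 million' holds; client complaints pending 2 > 1 → not met
Not met: 2, 6, 7

2, 6, 7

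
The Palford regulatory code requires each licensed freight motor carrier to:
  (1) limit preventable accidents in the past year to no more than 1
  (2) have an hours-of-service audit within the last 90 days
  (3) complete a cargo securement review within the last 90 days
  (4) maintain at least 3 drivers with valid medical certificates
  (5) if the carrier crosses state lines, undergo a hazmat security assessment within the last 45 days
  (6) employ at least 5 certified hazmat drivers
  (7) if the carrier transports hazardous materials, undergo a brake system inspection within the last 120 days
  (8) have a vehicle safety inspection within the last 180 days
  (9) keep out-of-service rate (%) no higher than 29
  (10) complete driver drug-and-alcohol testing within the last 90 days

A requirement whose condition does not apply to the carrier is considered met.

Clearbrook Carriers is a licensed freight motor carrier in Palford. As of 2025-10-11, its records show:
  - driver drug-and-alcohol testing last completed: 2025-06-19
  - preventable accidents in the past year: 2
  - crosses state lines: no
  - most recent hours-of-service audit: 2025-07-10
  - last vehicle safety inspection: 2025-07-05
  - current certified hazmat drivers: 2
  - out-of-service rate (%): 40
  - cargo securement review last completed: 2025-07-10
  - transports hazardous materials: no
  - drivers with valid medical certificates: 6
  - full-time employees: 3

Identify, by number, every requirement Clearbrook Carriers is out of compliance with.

1. preventable accidents in the past year 2 > 1 → not met
2. hours-of-service audit 93 days ago vs limit 90 → not met
3. cargo securement review 93 days ago vs limit 90 → not met
4. drivers with valid medical certificates 6 ≥ 3 → met
5. condition 'crosses state lines' does not hold → requirement n/a → met
6. certified hazmat drivers 2 < 5 → not met
7. condition 'transports hazardous materials' does not hold → requirement n/a → met
8. vehicle safety inspection 98 days ago vs limit 180 → met
9. out-of-service rate (%) 40 > 29 → not met
10. driver drug-and-alcohol testing 114 days ago vs limit 90 → not met
Not met: 1, 2, 3, 6, 9, 10

1, 2, 3, 6, 9, 10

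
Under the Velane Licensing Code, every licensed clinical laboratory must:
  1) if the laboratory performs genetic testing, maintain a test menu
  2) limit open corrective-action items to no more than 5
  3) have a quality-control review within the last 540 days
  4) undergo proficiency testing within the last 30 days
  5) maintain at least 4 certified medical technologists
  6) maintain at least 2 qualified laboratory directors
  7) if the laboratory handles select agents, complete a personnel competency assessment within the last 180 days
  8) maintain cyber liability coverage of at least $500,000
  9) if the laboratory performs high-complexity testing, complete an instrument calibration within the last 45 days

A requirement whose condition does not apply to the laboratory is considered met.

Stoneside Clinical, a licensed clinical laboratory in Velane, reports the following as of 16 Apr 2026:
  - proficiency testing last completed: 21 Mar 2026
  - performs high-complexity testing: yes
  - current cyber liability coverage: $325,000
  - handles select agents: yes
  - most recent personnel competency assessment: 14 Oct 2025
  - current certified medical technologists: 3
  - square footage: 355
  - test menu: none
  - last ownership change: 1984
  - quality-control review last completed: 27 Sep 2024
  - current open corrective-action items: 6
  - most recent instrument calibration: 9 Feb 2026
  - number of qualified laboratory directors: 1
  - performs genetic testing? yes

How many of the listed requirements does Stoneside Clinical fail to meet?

1. condition 'performs genetic testing' holds; test menu absent → not met
2. open corrective-action items 6 > 5 → not met
3. quality-control review 566 days ago vs limit 540 → not met
4. proficiency testing 26 days ago vs limit 30 → met
5. certified medical technologists 3 < 4 → not met
6. qualified laboratory directors 1 < 2 → not met
7. condition 'handles select agents' holds; personnel competency assessment 184 days ago vs limit 180 → not met
8. cyber liability coverage $325,000 < $500,000 → not met
9. condition 'performs high-complexity testing' holds; instrument calibration 66 days ago vs limit 45 → not met
Not met: 8 of 9

8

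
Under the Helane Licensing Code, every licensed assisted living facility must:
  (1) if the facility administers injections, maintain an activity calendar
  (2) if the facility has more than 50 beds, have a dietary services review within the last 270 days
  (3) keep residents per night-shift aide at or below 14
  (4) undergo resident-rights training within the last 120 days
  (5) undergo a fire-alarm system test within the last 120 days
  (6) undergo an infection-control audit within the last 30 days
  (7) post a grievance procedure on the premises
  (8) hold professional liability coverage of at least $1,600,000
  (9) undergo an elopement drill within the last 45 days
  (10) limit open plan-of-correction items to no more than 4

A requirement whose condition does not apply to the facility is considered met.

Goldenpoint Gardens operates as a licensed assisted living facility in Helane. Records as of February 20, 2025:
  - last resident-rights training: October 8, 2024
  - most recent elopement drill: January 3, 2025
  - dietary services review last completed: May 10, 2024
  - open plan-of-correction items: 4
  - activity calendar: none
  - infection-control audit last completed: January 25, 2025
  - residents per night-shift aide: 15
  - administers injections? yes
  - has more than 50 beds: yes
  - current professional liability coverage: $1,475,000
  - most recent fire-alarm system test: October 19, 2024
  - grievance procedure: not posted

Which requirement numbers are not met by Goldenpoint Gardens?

1. condition 'administers injections' holds; activity calendar absent → not met
2. condition 'has more than 50 beds' holds; dietary services review 286 days ago vs limit 270 → not met
3. residents per night-shift aide 15 > 14 → not met
4. resident-rights training 135 days ago vs limit 120 → not met
5. fire-alarm system test 124 days ago vs limit 120 → not met
6. infection-control audit 26 days ago vs limit 30 → met
7. grievance procedure absent → not met
8. professional liability coverage $1,475,000 < $1,600,000 → not met
9. elopement drill 48 days ago vs limit 45 → not met
10. open plan-of-correction items 4 ≤ 4 → met
Not met: 1, 2, 3, 4, 5, 7, 8, 9

1, 2, 3, 4, 5, 7, 8, 9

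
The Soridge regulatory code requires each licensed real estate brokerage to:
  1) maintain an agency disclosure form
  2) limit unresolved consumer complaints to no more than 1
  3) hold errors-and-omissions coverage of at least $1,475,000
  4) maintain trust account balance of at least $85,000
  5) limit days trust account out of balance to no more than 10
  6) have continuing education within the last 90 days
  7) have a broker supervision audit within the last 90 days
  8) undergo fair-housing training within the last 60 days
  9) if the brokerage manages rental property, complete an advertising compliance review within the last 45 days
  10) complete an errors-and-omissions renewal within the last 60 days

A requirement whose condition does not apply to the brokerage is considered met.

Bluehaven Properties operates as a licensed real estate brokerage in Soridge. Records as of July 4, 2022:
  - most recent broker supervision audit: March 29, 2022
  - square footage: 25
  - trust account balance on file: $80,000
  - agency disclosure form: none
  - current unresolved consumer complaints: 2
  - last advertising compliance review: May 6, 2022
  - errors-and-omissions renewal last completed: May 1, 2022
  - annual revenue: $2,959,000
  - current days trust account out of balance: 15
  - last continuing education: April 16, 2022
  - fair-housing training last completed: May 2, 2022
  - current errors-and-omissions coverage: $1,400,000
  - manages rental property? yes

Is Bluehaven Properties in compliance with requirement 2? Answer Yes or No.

2. unresolved consumer complaints 2 > 1 → not met

No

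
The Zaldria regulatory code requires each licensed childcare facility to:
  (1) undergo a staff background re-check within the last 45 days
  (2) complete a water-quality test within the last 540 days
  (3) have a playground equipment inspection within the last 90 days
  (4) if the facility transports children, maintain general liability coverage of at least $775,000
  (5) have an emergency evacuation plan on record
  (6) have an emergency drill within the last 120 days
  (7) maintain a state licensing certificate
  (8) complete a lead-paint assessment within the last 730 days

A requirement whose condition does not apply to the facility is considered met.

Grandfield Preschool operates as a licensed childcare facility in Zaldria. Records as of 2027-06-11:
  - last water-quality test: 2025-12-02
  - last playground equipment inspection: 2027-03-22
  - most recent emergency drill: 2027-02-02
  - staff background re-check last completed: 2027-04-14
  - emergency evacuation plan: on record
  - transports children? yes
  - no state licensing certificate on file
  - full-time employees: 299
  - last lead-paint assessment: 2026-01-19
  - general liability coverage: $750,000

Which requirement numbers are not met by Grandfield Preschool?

1. staff background re-check 58 days ago vs limit 45 → not met
2. water-quality test 556 days ago vs limit 540 → not met
3. playground equipment inspection 81 days ago vs limit 90 → met
4. condition 'transports children' holds; general liability coverage $750,000 < $775,000 → not met
5. emergency evacuation plan present → met
6. emergency drill 129 days ago vs limit 120 → not met
7. state licensing certificate absent → not met
8. lead-paint assessment 508 days ago vs limit 730 → met
Not met: 1, 2, 4, 6, 7

1, 2, 4, 6, 7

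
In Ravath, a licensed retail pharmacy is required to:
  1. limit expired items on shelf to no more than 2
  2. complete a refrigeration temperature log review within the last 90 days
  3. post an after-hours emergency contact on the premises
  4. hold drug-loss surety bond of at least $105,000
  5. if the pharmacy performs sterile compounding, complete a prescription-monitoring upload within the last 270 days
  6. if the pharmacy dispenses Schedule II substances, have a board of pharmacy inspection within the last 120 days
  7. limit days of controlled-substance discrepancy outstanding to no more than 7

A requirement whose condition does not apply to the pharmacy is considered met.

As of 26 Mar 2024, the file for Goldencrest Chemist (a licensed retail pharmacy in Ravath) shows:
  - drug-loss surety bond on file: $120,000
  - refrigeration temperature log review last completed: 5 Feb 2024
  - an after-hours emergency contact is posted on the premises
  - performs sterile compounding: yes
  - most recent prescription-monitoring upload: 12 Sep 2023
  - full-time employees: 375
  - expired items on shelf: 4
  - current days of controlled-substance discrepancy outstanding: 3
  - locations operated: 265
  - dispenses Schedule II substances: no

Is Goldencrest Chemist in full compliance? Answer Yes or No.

No

1. expired items on shelf 4 > 2 → not met
2. refrigeration temperature log review 50 days ago vs limit 90 → met
3. after-hours emergency contact present → met
4. drug-loss surety bond $120,000 ≥ $105,000 → met
5. condition 'performs sterile compounding' holds; prescription-monitoring upload 196 days ago vs limit 270 → met
6. condition 'dispenses Schedule II substances' does not hold → requirement n/a → met
7. days of controlled-substance discrepancy outstanding 3 ≤ 7 → met
Not met: 1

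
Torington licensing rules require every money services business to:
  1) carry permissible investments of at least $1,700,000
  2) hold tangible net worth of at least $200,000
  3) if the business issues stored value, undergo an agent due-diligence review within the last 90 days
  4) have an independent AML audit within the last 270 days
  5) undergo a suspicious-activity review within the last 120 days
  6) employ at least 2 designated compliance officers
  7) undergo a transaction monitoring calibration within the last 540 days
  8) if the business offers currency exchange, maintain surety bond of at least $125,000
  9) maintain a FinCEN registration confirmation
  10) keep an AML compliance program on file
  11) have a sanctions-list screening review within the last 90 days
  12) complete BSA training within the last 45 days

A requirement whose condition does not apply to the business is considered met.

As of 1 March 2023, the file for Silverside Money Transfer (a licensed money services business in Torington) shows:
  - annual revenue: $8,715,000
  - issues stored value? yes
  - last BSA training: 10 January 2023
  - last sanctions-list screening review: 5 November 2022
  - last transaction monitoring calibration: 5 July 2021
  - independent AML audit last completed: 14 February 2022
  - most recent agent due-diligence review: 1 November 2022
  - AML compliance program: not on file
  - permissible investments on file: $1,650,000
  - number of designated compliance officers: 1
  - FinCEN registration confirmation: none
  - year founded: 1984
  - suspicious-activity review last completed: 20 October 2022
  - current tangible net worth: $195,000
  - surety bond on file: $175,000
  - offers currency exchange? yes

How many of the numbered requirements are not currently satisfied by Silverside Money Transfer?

11

1. permissible investments $1,650,000 < $1,700,000 → not met
2. tangible net worth $195,000 < $200,000 → not met
3. condition 'issues stored value' holds; agent due-diligence review 120 days ago vs limit 90 → not met
4. independent AML audit 380 days ago vs limit 270 → not met
5. suspicious-activity review 132 days ago vs limit 120 → not met
6. designated compliance officers 1 < 2 → not met
7. transaction monitoring calibration 604 days ago vs limit 540 → not met
8. condition 'offers currency exchange' holds; surety bond $175,000 ≥ $125,000 → met
9. FinCEN registration confirmation absent → not met
10. AML compliance program absent → not met
11. sanctions-list screening review 116 days ago vs limit 90 → not met
12. BSA training 50 days ago vs limit 45 → not met
Not met: 11 of 12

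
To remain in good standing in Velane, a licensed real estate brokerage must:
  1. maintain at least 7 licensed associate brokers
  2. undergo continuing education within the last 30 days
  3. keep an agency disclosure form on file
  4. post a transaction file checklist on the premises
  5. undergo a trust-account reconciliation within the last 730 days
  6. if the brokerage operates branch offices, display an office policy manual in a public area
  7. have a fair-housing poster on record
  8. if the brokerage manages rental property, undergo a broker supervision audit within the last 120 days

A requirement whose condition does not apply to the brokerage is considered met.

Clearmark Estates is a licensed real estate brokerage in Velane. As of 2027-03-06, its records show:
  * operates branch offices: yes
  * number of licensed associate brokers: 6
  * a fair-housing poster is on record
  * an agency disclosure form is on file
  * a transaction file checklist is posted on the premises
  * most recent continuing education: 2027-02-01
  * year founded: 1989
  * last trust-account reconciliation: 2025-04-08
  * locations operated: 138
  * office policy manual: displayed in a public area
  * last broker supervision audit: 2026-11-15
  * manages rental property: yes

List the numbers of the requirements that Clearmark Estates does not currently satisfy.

1. licensed associate brokers 6 < 7 → not met
2. continuing education 33 days ago vs limit 30 → not met
3. agency disclosure form present → met
4. transaction file checklist present → met
5. trust-account reconciliation 697 days ago vs limit 730 → met
6. condition 'operates branch offices' holds; office policy manual present → met
7. fair-housing poster present → met
8. condition 'manages rental property' holds; broker supervision audit 111 days ago vs limit 120 → met
Not met: 1, 2

1, 2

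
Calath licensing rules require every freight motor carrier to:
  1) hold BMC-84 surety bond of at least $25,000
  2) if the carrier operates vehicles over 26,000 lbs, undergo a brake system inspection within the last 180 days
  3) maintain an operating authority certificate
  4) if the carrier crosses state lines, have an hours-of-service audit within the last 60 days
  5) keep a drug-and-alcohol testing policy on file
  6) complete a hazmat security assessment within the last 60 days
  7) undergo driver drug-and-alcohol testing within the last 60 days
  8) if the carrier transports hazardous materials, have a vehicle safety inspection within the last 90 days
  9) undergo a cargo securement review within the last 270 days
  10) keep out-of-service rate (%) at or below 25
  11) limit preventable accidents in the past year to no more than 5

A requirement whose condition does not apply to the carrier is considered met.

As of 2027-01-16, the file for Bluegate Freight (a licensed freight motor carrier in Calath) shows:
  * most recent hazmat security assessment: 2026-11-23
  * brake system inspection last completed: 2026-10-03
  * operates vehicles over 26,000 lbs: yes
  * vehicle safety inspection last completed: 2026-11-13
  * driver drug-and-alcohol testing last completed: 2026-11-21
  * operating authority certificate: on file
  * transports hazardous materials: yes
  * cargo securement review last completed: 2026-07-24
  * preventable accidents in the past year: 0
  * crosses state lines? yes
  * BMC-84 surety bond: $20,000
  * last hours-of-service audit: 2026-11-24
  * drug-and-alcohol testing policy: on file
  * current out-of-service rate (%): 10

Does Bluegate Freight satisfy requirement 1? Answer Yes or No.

No

1. BMC-84 surety bond $20,000 < $25,000 → not met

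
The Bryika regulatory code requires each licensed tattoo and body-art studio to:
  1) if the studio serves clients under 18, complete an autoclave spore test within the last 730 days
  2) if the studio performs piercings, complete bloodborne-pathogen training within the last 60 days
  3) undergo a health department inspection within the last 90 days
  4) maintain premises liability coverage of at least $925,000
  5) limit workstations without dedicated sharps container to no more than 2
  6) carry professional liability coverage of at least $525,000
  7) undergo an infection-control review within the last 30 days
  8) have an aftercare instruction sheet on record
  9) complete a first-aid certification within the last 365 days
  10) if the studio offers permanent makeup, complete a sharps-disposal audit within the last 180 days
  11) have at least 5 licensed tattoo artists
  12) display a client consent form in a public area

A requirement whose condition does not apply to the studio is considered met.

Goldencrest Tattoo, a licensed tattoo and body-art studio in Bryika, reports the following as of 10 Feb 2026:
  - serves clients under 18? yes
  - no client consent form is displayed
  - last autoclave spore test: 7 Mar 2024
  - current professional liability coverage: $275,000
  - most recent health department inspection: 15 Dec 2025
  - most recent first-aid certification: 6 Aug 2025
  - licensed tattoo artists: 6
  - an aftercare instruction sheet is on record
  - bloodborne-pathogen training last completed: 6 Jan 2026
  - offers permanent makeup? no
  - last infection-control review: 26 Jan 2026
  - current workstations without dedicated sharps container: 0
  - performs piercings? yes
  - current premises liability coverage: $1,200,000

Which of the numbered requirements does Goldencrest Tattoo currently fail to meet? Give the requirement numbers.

6, 12

1. condition 'serves clients under 18' holds; autoclave spore test 705 days ago vs limit 730 → met
2. condition 'performs piercings' holds; bloodborne-pathogen training 35 days ago vs limit 60 → met
3. health department inspection 57 days ago vs limit 90 → met
4. premises liability coverage $1,200,000 ≥ $925,000 → met
5. workstations without dedicated sharps container 0 ≤ 2 → met
6. professional liability coverage $275,000 < $525,000 → not met
7. infection-control review 15 days ago vs limit 30 → met
8. aftercare instruction sheet present → met
9. first-aid certification 188 days ago vs limit 365 → met
10. condition 'offers permanent makeup' does not hold → requirement n/a → met
11. licensed tattoo artists 6 ≥ 5 → met
12. client consent form absent → not met
Not met: 6, 12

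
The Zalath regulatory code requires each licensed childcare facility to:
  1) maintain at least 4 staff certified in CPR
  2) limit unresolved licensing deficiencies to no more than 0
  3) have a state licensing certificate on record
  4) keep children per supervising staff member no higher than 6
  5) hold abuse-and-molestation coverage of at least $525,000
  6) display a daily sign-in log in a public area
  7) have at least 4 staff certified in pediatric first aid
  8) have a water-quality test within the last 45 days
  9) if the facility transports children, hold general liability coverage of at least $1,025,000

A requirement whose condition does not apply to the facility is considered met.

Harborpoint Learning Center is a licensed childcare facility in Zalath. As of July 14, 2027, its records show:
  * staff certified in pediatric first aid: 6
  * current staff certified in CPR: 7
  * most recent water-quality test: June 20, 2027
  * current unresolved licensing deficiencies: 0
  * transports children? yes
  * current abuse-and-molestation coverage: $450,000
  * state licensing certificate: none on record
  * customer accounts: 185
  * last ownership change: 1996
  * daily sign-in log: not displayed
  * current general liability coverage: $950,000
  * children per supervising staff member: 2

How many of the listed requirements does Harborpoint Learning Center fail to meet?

4

1. staff certified in CPR 7 ≥ 4 → met
2. unresolved licensing deficiencies 0 ≤ 0 → met
3. state licensing certificate absent → not met
4. children per supervising staff member 2 ≤ 6 → met
5. abuse-and-molestation coverage $450,000 < $525,000 → not met
6. daily sign-in log absent → not met
7. staff certified in pediatric first aid 6 ≥ 4 → met
8. water-quality test 24 days ago vs limit 45 → met
9. condition 'transports children' holds; general liability coverage $950,000 < $1,025,000 → not met
Not met: 4 of 9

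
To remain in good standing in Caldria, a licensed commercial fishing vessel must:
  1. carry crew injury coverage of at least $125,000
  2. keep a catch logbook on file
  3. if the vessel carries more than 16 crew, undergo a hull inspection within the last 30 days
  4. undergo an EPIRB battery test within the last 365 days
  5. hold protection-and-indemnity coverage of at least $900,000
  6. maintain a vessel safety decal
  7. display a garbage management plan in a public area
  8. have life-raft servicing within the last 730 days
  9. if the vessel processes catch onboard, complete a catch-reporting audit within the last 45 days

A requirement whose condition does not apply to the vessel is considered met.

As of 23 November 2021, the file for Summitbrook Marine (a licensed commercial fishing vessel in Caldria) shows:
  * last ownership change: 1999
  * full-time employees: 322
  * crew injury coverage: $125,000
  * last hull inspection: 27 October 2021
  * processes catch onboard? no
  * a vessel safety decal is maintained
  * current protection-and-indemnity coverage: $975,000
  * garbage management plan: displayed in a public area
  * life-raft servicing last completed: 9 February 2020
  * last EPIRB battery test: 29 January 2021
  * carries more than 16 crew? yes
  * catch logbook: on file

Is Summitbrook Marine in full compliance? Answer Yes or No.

1. crew injury coverage $125,000 ≥ $125,000 → met
2. catch logbook present → met
3. condition 'carries more than 16 crew' holds; hull inspection 27 days ago vs limit 30 → met
4. EPIRB battery test 298 days ago vs limit 365 → met
5. protection-and-indemnity coverage $975,000 ≥ $900,000 → met
6. vessel safety decal present → met
7. garbage management plan present → met
8. life-raft servicing 653 days ago vs limit 730 → met
9. condition 'processes catch onboard' does not hold → requirement n/a → met
All met.

Yes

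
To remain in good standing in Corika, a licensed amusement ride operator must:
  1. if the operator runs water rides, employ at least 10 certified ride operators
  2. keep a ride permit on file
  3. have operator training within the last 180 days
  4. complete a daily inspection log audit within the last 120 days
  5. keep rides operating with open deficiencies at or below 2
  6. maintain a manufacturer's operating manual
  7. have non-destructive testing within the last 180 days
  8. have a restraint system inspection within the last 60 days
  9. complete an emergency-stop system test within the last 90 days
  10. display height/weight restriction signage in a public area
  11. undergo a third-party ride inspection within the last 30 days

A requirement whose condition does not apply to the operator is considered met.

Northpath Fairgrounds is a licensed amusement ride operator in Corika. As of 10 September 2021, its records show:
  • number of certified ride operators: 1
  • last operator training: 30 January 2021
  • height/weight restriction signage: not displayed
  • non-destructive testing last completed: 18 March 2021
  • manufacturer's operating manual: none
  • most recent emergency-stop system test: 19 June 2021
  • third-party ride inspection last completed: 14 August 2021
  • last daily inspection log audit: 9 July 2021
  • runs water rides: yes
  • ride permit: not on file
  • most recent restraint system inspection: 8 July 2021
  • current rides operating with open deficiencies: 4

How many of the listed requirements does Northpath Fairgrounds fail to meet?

7

1. condition 'runs water rides' holds; certified ride operators 1 < 10 → not met
2. ride permit absent → not met
3. operator training 223 days ago vs limit 180 → not met
4. daily inspection log audit 63 days ago vs limit 120 → met
5. rides operating with open deficiencies 4 > 2 → not met
6. manufacturer's operating manual absent → not met
7. non-destructive testing 176 days ago vs limit 180 → met
8. restraint system inspection 64 days ago vs limit 60 → not met
9. emergency-stop system test 83 days ago vs limit 90 → met
10. height/weight restriction signage absent → not met
11. third-party ride inspection 27 days ago vs limit 30 → met
Not met: 7 of 11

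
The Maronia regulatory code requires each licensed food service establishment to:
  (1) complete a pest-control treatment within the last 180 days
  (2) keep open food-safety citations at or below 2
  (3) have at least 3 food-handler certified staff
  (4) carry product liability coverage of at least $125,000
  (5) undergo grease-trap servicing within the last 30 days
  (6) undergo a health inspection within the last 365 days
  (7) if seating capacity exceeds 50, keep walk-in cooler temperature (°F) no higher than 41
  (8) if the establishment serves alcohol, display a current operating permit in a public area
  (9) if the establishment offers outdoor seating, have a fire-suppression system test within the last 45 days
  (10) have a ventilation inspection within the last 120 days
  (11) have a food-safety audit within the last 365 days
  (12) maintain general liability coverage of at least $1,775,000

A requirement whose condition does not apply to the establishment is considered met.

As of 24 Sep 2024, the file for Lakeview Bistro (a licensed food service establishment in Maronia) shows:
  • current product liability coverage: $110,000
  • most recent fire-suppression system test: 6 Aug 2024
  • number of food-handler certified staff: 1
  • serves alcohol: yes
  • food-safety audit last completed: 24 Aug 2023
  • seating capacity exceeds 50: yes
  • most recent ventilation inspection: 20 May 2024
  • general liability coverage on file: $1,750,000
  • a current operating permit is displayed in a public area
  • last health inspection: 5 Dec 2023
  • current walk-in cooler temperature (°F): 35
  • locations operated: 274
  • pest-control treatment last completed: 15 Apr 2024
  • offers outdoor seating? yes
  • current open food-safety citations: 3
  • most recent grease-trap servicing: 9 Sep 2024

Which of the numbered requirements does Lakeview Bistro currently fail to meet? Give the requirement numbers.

2, 3, 4, 9, 10, 11, 12

1. pest-control treatment 162 days ago vs limit 180 → met
2. open food-safety citations 3 > 2 → not met
3. food-handler certified staff 1 < 3 → not met
4. product liability coverage $110,000 < $125,000 → not met
5. grease-trap servicing 15 days ago vs limit 30 → met
6. health inspection 294 days ago vs limit 365 → met
7. condition 'seating capacity exceeds 50' holds; walk-in cooler temperature (°F) 35 ≤ 41 → met
8. condition 'serves alcohol' holds; current operating permit present → met
9. condition 'offers outdoor seating' holds; fire-suppression system test 49 days ago vs limit 45 → not met
10. ventilation inspection 127 days ago vs limit 120 → not met
11. food-safety audit 397 days ago vs limit 365 → not met
12. general liability coverage $1,750,000 < $1,775,000 → not met
Not met: 2, 3, 4, 9, 10, 11, 12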